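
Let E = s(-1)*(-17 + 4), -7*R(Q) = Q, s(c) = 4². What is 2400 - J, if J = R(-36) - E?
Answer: 15308/7 ≈ 2186.9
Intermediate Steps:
s(c) = 16
R(Q) = -Q/7
E = -208 (E = 16*(-17 + 4) = 16*(-13) = -208)
J = 1492/7 (J = -⅐*(-36) - 1*(-208) = 36/7 + 208 = 1492/7 ≈ 213.14)
2400 - J = 2400 - 1*1492/7 = 2400 - 1492/7 = 15308/7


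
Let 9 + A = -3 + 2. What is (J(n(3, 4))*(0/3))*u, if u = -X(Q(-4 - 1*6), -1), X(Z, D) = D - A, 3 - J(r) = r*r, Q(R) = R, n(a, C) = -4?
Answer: 0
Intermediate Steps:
A = -10 (A = -9 + (-3 + 2) = -9 - 1 = -10)
J(r) = 3 - r² (J(r) = 3 - r*r = 3 - r²)
X(Z, D) = 10 + D (X(Z, D) = D - 1*(-10) = D + 10 = 10 + D)
u = -9 (u = -(10 - 1) = -1*9 = -9)
(J(n(3, 4))*(0/3))*u = ((3 - 1*(-4)²)*(0/3))*(-9) = ((3 - 1*16)*(0*(⅓)))*(-9) = ((3 - 16)*0)*(-9) = -13*0*(-9) = 0*(-9) = 0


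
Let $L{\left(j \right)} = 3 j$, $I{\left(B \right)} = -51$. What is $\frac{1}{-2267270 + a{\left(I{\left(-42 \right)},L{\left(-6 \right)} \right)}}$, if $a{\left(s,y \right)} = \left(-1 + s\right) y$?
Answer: $- \frac{1}{2266334} \approx -4.4124 \cdot 10^{-7}$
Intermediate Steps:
$a{\left(s,y \right)} = y \left(-1 + s\right)$
$\frac{1}{-2267270 + a{\left(I{\left(-42 \right)},L{\left(-6 \right)} \right)}} = \frac{1}{-2267270 + 3 \left(-6\right) \left(-1 - 51\right)} = \frac{1}{-2267270 - -936} = \frac{1}{-2267270 + 936} = \frac{1}{-2266334} = - \frac{1}{2266334}$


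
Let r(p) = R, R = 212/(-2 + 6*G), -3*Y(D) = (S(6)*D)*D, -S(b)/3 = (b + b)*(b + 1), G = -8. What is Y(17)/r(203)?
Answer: -303450/53 ≈ -5725.5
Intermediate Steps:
S(b) = -6*b*(1 + b) (S(b) = -3*(b + b)*(b + 1) = -3*2*b*(1 + b) = -6*b*(1 + b))
Y(D) = 84*D² (Y(D) = -(-6*6*(1 + 6))*D*D/3 = -(-6*6*7)*D*D/3 = -(-252*D)*D/3 = -(-84)*D² = 84*D²)
R = -106/25 (R = 212/(-2 + 6*(-8)) = 212/(-2 - 48) = 212/(-50) = 212*(-1/50) = -106/25 ≈ -4.2400)
r(p) = -106/25
Y(17)/r(203) = (84*17²)/(-106/25) = (84*289)*(-25/106) = 24276*(-25/106) = -303450/53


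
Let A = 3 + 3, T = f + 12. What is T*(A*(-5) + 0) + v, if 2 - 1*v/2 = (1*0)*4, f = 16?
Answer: -836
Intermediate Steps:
T = 28 (T = 16 + 12 = 28)
A = 6
v = 4 (v = 4 - 2*1*0*4 = 4 - 0*4 = 4 - 2*0 = 4 + 0 = 4)
T*(A*(-5) + 0) + v = 28*(6*(-5) + 0) + 4 = 28*(-30 + 0) + 4 = 28*(-30) + 4 = -840 + 4 = -836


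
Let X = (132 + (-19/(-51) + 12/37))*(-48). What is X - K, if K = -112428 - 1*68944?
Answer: 110076604/629 ≈ 1.7500e+5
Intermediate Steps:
K = -181372 (K = -112428 - 68944 = -181372)
X = -4006384/629 (X = (132 + (-19*(-1/51) + 12*(1/37)))*(-48) = (132 + (19/51 + 12/37))*(-48) = (132 + 1315/1887)*(-48) = (250399/1887)*(-48) = -4006384/629 ≈ -6369.5)
X - K = -4006384/629 - 1*(-181372) = -4006384/629 + 181372 = 110076604/629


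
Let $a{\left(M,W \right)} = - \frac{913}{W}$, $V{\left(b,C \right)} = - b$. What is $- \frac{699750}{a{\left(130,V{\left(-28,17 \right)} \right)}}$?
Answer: $\frac{19593000}{913} \approx 21460.0$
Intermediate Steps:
$- \frac{699750}{a{\left(130,V{\left(-28,17 \right)} \right)}} = - \frac{699750}{\left(-913\right) \frac{1}{\left(-1\right) \left(-28\right)}} = - \frac{699750}{\left(-913\right) \frac{1}{28}} = - \frac{699750}{- \frac{913}{28}} = \left(-699750\right) \left(- \frac{28}{913}\right) = \frac{19593000}{913}$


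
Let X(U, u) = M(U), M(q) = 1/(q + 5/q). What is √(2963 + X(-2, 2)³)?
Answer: √2160019/27 ≈ 54.433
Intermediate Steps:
X(U, u) = U/(5 + U²)
√(2963 + X(-2, 2)³) = √(2963 + (-2/(5 + (-2)²))³) = √(2963 + (-2/(5 + 4))³) = √(2963 + (-2/9)³) = √(2963 - 8/729) = √(2160019/729) = √2160019/27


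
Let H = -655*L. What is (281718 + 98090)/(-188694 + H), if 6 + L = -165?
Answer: -379808/76689 ≈ -4.9526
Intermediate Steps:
L = -171 (L = -6 - 165 = -171)
H = 112005 (H = -655*(-171) = 112005)
(281718 + 98090)/(-188694 + H) = (281718 + 98090)/(-188694 + 112005) = 379808/(-76689) = 379808*(-1/76689) = -379808/76689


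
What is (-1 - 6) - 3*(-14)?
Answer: 35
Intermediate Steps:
(-1 - 6) - 3*(-14) = -7 + 42 = 35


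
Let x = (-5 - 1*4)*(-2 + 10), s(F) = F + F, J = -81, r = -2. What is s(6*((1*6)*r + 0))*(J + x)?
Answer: 22032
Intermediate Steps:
s(F) = 2*F
x = -72 (x = (-5 - 4)*8 = -9*8 = -72)
s(6*((1*6)*r + 0))*(J + x) = (2*(6*((1*6)*(-2) + 0)))*(-81 - 72) = (2*(6*(6*(-2) + 0)))*(-153) = (2*(6*(-12 + 0)))*(-153) = (2*(6*(-12)))*(-153) = (2*(-72))*(-153) = -144*(-153) = 22032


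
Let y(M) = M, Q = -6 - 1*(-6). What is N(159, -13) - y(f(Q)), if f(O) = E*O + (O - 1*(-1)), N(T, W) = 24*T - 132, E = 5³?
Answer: 3683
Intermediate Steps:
E = 125
N(T, W) = -132 + 24*T
Q = 0 (Q = -6 + 6 = 0)
f(O) = 1 + 126*O (f(O) = 125*O + (O - 1*(-1)) = 125*O + (O + 1) = 125*O + (1 + O) = 1 + 126*O)
N(159, -13) - y(f(Q)) = (-132 + 24*159) - (1 + 126*0) = (-132 + 3816) - (1 + 0) = 3684 - 1*1 = 3684 - 1 = 3683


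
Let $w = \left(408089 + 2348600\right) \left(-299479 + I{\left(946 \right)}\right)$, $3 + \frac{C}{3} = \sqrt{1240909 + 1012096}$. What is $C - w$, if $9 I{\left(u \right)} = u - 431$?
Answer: $\frac{7428714490363}{9} + 3 \sqrt{2253005} \approx 8.2541 \cdot 10^{11}$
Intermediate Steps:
$I{\left(u \right)} = - \frac{431}{9} + \frac{u}{9}$ ($I{\left(u \right)} = \frac{u - 431}{9} = \frac{-431 + u}{9} = - \frac{431}{9} + \frac{u}{9}$)
$C = -9 + 3 \sqrt{2253005}$ ($C = -9 + 3 \sqrt{1240909 + 1012096} = -9 + 3 \sqrt{2253005} \approx 4494.0$)
$w = - \frac{7428714490444}{9}$ ($w = \left(408089 + 2348600\right) \left(-299479 + \left(- \frac{431}{9} + \frac{1}{9} \cdot 946\right)\right) = 2756689 \left(-299479 + \left(- \frac{431}{9} + \frac{946}{9}\right)\right) = 2756689 \left(-299479 + \frac{515}{9}\right) = 2756689 \left(- \frac{2694796}{9}\right) = - \frac{7428714490444}{9} \approx -8.2541 \cdot 10^{11}$)
$C - w = \left(-9 + 3 \sqrt{2253005}\right) - - \frac{7428714490444}{9} = \left(-9 + 3 \sqrt{2253005}\right) + \frac{7428714490444}{9} = \frac{7428714490363}{9} + 3 \sqrt{2253005}$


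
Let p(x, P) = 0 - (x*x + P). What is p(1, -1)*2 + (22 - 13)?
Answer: 9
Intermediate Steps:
p(x, P) = -P - x**2 (p(x, P) = 0 - (x**2 + P) = 0 - (P + x**2) = 0 + (-P - x**2) = -P - x**2)
p(1, -1)*2 + (22 - 13) = (-1*(-1) - 1*1**2)*2 + (22 - 13) = (1 - 1*1)*2 + 9 = (1 - 1)*2 + 9 = 0*2 + 9 = 0 + 9 = 9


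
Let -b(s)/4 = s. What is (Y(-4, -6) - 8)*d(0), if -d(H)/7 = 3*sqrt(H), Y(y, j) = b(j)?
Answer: 0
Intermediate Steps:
b(s) = -4*s
Y(y, j) = -4*j
d(H) = -21*sqrt(H)
(Y(-4, -6) - 8)*d(0) = (-4*(-6) - 8)*(-21*sqrt(0)) = (24 - 8)*(-21*0) = 16*0 = 0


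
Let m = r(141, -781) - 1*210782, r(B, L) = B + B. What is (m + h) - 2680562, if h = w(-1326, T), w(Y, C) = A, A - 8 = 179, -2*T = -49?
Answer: -2890875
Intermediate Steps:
T = 49/2 (T = -1/2*(-49) = 49/2 ≈ 24.500)
A = 187 (A = 8 + 179 = 187)
r(B, L) = 2*B
w(Y, C) = 187
h = 187
m = -210500 (m = 2*141 - 1*210782 = 282 - 210782 = -210500)
(m + h) - 2680562 = (-210500 + 187) - 2680562 = -210313 - 2680562 = -2890875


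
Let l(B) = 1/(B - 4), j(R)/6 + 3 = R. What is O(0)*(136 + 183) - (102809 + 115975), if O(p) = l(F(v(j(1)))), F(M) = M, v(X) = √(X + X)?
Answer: -2188159/10 - 319*I*√6/20 ≈ -2.1882e+5 - 39.069*I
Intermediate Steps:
j(R) = -18 + 6*R
v(X) = √2*√X (v(X) = √(2*X) = √2*√X)
l(B) = 1/(-4 + B)
O(p) = 1/(-4 + 2*I*√6) (O(p) = 1/(-4 + √2*√(-18 + 6*1)) = 1/(-4 + √2*√(-18 + 6)) = 1/(-4 + √2*√(-12)) = 1/(-4 + √2*(2*I*√3)) = 1/(-4 + 2*I*√6))
O(0)*(136 + 183) - (102809 + 115975) = (-⅒ - I*√6/20)*(136 + 183) - (102809 + 115975) = (-⅒ - I*√6/20)*319 - 1*218784 = (-319/10 - 319*I*√6/20) - 218784 = -2188159/10 - 319*I*√6/20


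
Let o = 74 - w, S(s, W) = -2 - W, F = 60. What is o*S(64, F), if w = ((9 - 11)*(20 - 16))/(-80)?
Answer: -22909/5 ≈ -4581.8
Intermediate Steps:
w = ⅒ (w = -2*4*(-1/80) = -8*(-1/80) = ⅒ ≈ 0.10000)
o = 739/10 (o = 74 - 1*⅒ = 74 - ⅒ = 739/10 ≈ 73.900)
o*S(64, F) = 739*(-2 - 1*60)/10 = 739*(-2 - 60)/10 = (739/10)*(-62) = -22909/5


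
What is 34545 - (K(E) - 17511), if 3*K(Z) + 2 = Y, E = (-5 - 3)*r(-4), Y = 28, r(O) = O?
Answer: 156142/3 ≈ 52047.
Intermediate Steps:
E = 32 (E = (-5 - 3)*(-4) = -8*(-4) = 32)
K(Z) = 26/3 (K(Z) = -⅔ + (⅓)*28 = -⅔ + 28/3 = 26/3)
34545 - (K(E) - 17511) = 34545 - (26/3 - 17511) = 34545 - 1*(-52507/3) = 34545 + 52507/3 = 156142/3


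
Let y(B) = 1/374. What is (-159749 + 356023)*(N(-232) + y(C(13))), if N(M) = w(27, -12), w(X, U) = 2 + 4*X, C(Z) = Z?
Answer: 4037454317/187 ≈ 2.1591e+7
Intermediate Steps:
y(B) = 1/374
N(M) = 110 (N(M) = 2 + 4*27 = 2 + 108 = 110)
(-159749 + 356023)*(N(-232) + y(C(13))) = (-159749 + 356023)*(110 + 1/374) = 196274*(41141/374) = 4037454317/187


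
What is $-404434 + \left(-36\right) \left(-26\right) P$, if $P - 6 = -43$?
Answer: $-439066$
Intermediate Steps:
$P = -37$ ($P = 6 - 43 = -37$)
$-404434 + \left(-36\right) \left(-26\right) P = -404434 + \left(-36\right) \left(-26\right) \left(-37\right) = -404434 + 936 \left(-37\right) = -404434 - 34632 = -439066$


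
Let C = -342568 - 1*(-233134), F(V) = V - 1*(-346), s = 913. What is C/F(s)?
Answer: -109434/1259 ≈ -86.921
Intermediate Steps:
F(V) = 346 + V (F(V) = V + 346 = 346 + V)
C = -109434 (C = -342568 + 233134 = -109434)
C/F(s) = -109434/(346 + 913) = -109434/1259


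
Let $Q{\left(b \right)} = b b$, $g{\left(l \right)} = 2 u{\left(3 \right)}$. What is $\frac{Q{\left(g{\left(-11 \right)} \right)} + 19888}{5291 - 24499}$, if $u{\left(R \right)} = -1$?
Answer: $- \frac{4973}{4802} \approx -1.0356$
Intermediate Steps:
$g{\left(l \right)} = -2$ ($g{\left(l \right)} = 2 \left(-1\right) = -2$)
$Q{\left(b \right)} = b^{2}$
$\frac{Q{\left(g{\left(-11 \right)} \right)} + 19888}{5291 - 24499} = \frac{\left(-2\right)^{2} + 19888}{5291 - 24499} = \frac{4 + 19888}{-19208} = 19892 \left(- \frac{1}{19208}\right) = - \frac{4973}{4802}$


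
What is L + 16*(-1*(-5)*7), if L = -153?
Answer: 407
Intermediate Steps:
L + 16*(-1*(-5)*7) = -153 + 16*(-1*(-5)*7) = -153 + 16*(5*7) = -153 + 16*35 = -153 + 560 = 407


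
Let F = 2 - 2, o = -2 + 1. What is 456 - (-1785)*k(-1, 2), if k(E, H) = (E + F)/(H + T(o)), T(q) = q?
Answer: -1329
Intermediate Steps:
o = -1
F = 0
k(E, H) = E/(-1 + H) (k(E, H) = (E + 0)/(H - 1) = E/(-1 + H))
456 - (-1785)*k(-1, 2) = 456 - (-1785)*(-1/(-1 + 2)) = 456 - (-1785)*(-1/1) = 456 - (-1785)*(-1*1) = 456 - (-1785)*(-1) = 456 - 119*15 = 456 - 1785 = -1329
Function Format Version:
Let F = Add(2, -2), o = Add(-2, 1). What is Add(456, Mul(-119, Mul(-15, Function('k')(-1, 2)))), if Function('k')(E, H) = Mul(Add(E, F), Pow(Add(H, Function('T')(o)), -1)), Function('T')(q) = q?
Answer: -1329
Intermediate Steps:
o = -1
F = 0
Function('k')(E, H) = Mul(E, Pow(Add(-1, H), -1)) (Function('k')(E, H) = Mul(Add(E, 0), Pow(Add(H, -1), -1)) = Mul(E, Pow(Add(-1, H), -1)))
Add(456, Mul(-119, Mul(-15, Function('k')(-1, 2)))) = Add(456, Mul(-119, Mul(-15, Mul(-1, Pow(Add(-1, 2), -1))))) = Add(456, Mul(-119, Mul(-15, Mul(-1, Pow(1, -1))))) = Add(456, Mul(-119, Mul(-15, Mul(-1, 1)))) = Add(456, Mul(-119, Mul(-15, -1))) = Add(456, Mul(-119, 15)) = Add(456, -1785) = -1329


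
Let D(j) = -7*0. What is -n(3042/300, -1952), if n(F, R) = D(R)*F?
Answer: 0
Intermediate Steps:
D(j) = 0
n(F, R) = 0 (n(F, R) = 0*F = 0)
-n(3042/300, -1952) = -1*0 = 0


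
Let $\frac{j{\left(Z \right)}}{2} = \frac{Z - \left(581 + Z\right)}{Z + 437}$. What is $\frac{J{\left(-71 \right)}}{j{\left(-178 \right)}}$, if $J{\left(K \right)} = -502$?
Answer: $\frac{9287}{83} \approx 111.89$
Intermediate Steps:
$j{\left(Z \right)} = - \frac{1162}{437 + Z}$ ($j{\left(Z \right)} = 2 \frac{Z - \left(581 + Z\right)}{Z + 437} = 2 \left(- \frac{581}{437 + Z}\right) = - \frac{1162}{437 + Z}$)
$\frac{J{\left(-71 \right)}}{j{\left(-178 \right)}} = - \frac{502}{\left(-1162\right) \frac{1}{437 - 178}} = - \frac{502}{\left(-1162\right) \frac{1}{259}} = - \frac{502}{- \frac{166}{37}} = \left(-502\right) \left(- \frac{37}{166}\right) = \frac{9287}{83}$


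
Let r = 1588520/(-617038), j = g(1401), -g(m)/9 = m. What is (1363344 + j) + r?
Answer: 416726617205/308519 ≈ 1.3507e+6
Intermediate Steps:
g(m) = -9*m
j = -12609 (j = -9*1401 = -12609)
r = -794260/308519 (r = 1588520*(-1/617038) = -794260/308519 ≈ -2.5744)
(1363344 + j) + r = (1363344 - 12609) - 794260/308519 = 1350735 - 794260/308519 = 416726617205/308519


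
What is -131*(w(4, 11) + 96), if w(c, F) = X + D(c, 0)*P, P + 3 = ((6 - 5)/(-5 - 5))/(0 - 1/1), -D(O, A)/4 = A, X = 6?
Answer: -13362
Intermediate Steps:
D(O, A) = -4*A
P = -29/10 (P = -3 + ((6 - 5)/(-5 - 5))/(0 - 1/1) = -3 + (1/(-10))/(0 - 1*1) = -3 + (1*(-⅒))/(0 - 1) = -3 - ⅒/(-1) = -3 - ⅒*(-1) = -3 + ⅒ = -29/10 ≈ -2.9000)
w(c, F) = 6 (w(c, F) = 6 - 4*0*(-29/10) = 6 + 0*(-29/10) = 6 + 0 = 6)
-131*(w(4, 11) + 96) = -131*(6 + 96) = -131*102 = -13362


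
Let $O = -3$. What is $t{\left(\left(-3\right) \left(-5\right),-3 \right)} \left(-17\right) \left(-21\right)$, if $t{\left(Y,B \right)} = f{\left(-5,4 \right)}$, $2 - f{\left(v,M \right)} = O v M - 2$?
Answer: $-19992$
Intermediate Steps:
$f{\left(v,M \right)} = 4 + 3 M v$ ($f{\left(v,M \right)} = 2 - \left(- 3 v M - 2\right) = 2 - \left(- 3 M v - 2\right) = 2 - \left(-2 - 3 M v\right) = 2 + \left(2 + 3 M v\right) = 4 + 3 M v$)
$t{\left(Y,B \right)} = -56$ ($t{\left(Y,B \right)} = 4 + 3 \cdot 4 \left(-5\right) = 4 - 60 = -56$)
$t{\left(\left(-3\right) \left(-5\right),-3 \right)} \left(-17\right) \left(-21\right) = \left(-56\right) \left(-17\right) \left(-21\right) = 952 \left(-21\right) = -19992$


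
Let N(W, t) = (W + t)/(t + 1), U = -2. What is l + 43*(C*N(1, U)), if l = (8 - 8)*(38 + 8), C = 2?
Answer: 86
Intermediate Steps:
N(W, t) = (W + t)/(1 + t)
l = 0 (l = 0*46 = 0)
l + 43*(C*N(1, U)) = 0 + 43*(2*((1 - 2)/(1 - 2))) = 0 + 43*(2*(-1/(-1))) = 0 + 43*(2*(-1*(-1))) = 0 + 43*(2*1) = 0 + 43*2 = 0 + 86 = 86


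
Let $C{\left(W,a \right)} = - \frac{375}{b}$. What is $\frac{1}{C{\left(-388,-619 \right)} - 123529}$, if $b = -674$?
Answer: $- \frac{674}{83258171} \approx -8.0953 \cdot 10^{-6}$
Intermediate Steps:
$C{\left(W,a \right)} = \frac{375}{674}$ ($C{\left(W,a \right)} = - \frac{375}{-674} = \left(-375\right) \left(- \frac{1}{674}\right) = \frac{375}{674}$)
$\frac{1}{C{\left(-388,-619 \right)} - 123529} = \frac{1}{\frac{375}{674} - 123529} = \frac{1}{- \frac{83258171}{674}} = - \frac{674}{83258171}$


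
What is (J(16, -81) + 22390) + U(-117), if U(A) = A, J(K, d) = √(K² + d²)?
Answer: 22273 + √6817 ≈ 22356.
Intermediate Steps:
(J(16, -81) + 22390) + U(-117) = (√(16² + (-81)²) + 22390) - 117 = (√(256 + 6561) + 22390) - 117 = (√6817 + 22390) - 117 = (22390 + √6817) - 117 = 22273 + √6817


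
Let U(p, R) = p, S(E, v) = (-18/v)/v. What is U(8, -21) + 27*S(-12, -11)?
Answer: 482/121 ≈ 3.9835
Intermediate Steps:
S(E, v) = -18/v²
U(8, -21) + 27*S(-12, -11) = 8 + 27*(-18/(-11)²) = 8 + 27*(-18*1/121) = 8 + 27*(-18/121) = 8 - 486/121 = 482/121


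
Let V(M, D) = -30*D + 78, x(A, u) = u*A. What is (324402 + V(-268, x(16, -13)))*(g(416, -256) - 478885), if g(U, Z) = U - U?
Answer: -158376847200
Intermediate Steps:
g(U, Z) = 0
x(A, u) = A*u
V(M, D) = 78 - 30*D
(324402 + V(-268, x(16, -13)))*(g(416, -256) - 478885) = (324402 + (78 - 480*(-13)))*(0 - 478885) = (324402 + (78 - 30*(-208)))*(-478885) = (324402 + (78 + 6240))*(-478885) = (324402 + 6318)*(-478885) = 330720*(-478885) = -158376847200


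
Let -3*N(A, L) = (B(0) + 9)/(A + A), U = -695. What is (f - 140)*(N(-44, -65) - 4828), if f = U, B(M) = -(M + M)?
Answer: 354758935/88 ≈ 4.0314e+6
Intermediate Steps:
B(M) = -2*M
f = -695
N(A, L) = -3/(2*A) (N(A, L) = -(-2*0 + 9)/(3*(A + A)) = -(0 + 9)/(3*(2*A)) = -3*1/(2*A) = -3/(2*A))
(f - 140)*(N(-44, -65) - 4828) = (-695 - 140)*(-3/2/(-44) - 4828) = -835*(-3/2*(-1/44) - 4828) = -835*(3/88 - 4828) = -835*(-424861/88) = 354758935/88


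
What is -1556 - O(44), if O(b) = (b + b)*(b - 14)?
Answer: -4196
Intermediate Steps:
O(b) = 2*b*(-14 + b) (O(b) = (2*b)*(-14 + b) = 2*b*(-14 + b))
-1556 - O(44) = -1556 - 2*44*(-14 + 44) = -1556 - 2*44*30 = -1556 - 1*2640 = -1556 - 2640 = -4196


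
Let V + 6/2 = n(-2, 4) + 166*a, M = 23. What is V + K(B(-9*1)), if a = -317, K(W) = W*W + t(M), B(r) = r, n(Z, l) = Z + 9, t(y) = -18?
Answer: -52555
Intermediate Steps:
n(Z, l) = 9 + Z
K(W) = -18 + W**2 (K(W) = W*W - 18 = W**2 - 18 = -18 + W**2)
V = -52618 (V = -3 + ((9 - 2) + 166*(-317)) = -3 + (7 - 52622) = -3 - 52615 = -52618)
V + K(B(-9*1)) = -52618 + (-18 + (-9*1)**2) = -52618 + (-18 + (-9)**2) = -52618 + (-18 + 81) = -52618 + 63 = -52555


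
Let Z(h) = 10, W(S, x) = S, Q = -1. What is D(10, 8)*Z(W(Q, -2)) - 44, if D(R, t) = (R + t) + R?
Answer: 236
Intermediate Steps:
D(R, t) = t + 2*R
D(10, 8)*Z(W(Q, -2)) - 44 = (8 + 2*10)*10 - 44 = (8 + 20)*10 - 44 = 28*10 - 44 = 280 - 44 = 236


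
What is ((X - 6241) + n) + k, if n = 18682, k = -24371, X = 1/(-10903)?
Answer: -130072791/10903 ≈ -11930.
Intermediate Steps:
X = -1/10903 ≈ -9.1718e-5
((X - 6241) + n) + k = ((-1/10903 - 6241) + 18682) - 24371 = (-68045624/10903 + 18682) - 24371 = 135644222/10903 - 24371 = -130072791/10903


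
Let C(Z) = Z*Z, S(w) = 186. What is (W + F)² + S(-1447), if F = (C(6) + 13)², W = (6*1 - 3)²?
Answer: 5808286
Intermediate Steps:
W = 9 (W = (6 - 3)² = 3² = 9)
C(Z) = Z²
F = 2401 (F = (6² + 13)² = (36 + 13)² = 49² = 2401)
(W + F)² + S(-1447) = (9 + 2401)² + 186 = 2410² + 186 = 5808100 + 186 = 5808286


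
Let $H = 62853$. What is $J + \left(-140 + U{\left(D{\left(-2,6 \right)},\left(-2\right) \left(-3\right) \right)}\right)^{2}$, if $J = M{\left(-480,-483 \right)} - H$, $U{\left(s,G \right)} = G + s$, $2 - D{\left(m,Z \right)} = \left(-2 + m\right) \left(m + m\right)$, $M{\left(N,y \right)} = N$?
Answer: $-41429$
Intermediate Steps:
$D{\left(m,Z \right)} = 2 - 2 m \left(-2 + m\right)$ ($D{\left(m,Z \right)} = 2 - \left(-2 + m\right) \left(m + m\right) = 2 - \left(-2 + m\right) 2 m = 2 - 2 m \left(-2 + m\right)$)
$J = -63333$ ($J = -480 - 62853 = -63333$)
$J + \left(-140 + U{\left(D{\left(-2,6 \right)},\left(-2\right) \left(-3\right) \right)}\right)^{2} = -63333 + \left(-140 + \left(\left(-2\right) \left(-3\right) + \left(2 - 2 \left(-2\right)^{2} + 4 \left(-2\right)\right)\right)\right)^{2} = -63333 + \left(-140 + \left(6 - 14\right)\right)^{2} = -63333 + \left(-140 - 8\right)^{2} = -63333 + \left(-148\right)^{2} = -63333 + 21904 = -41429$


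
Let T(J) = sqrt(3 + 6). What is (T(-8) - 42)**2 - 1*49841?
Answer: -48320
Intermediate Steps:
T(J) = 3 (T(J) = sqrt(9) = 3)
(T(-8) - 42)**2 - 1*49841 = (3 - 42)**2 - 1*49841 = (-39)**2 - 49841 = 1521 - 49841 = -48320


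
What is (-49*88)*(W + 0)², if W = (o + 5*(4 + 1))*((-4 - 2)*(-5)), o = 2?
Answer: -2829103200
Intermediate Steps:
W = 810 (W = (2 + 5*(4 + 1))*((-4 - 2)*(-5)) = (2 + 5*5)*(-6*(-5)) = (2 + 25)*30 = 27*30 = 810)
(-49*88)*(W + 0)² = (-49*88)*(810 + 0)² = -4312*810² = -4312*656100 = -2829103200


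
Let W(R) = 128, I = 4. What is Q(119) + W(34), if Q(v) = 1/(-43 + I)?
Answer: 4991/39 ≈ 127.97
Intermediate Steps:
Q(v) = -1/39 (Q(v) = 1/(-43 + 4) = 1/(-39) = -1/39)
Q(119) + W(34) = -1/39 + 128 = 4991/39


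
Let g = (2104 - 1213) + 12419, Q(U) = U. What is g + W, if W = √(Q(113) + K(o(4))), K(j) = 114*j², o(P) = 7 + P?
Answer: 13310 + √13907 ≈ 13428.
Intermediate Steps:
g = 13310 (g = 891 + 12419 = 13310)
W = √13907 (W = √(113 + 114*(7 + 4)²) = √(113 + 114*11²) = √(113 + 114*121) = √(113 + 13794) = √13907 ≈ 117.93)
g + W = 13310 + √13907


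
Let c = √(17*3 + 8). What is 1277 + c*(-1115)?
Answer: 1277 - 1115*√59 ≈ -7287.5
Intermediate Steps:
c = √59 (c = √(51 + 8) = √59 ≈ 7.6811)
1277 + c*(-1115) = 1277 + √59*(-1115) = 1277 - 1115*√59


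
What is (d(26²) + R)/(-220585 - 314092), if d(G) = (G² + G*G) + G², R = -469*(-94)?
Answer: -1415014/534677 ≈ -2.6465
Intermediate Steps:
R = 44086
d(G) = 3*G² (d(G) = (G² + G²) + G² = 2*G² + G² = 3*G²)
(d(26²) + R)/(-220585 - 314092) = (3*(26²)² + 44086)/(-220585 - 314092) = (3*676² + 44086)/(-534677) = (3*456976 + 44086)*(-1/534677) = (1370928 + 44086)*(-1/534677) = 1415014*(-1/534677) = -1415014/534677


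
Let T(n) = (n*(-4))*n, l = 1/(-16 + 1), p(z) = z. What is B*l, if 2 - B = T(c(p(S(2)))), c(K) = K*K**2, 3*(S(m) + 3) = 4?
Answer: -63958/10935 ≈ -5.8489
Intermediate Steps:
S(m) = -5/3 (S(m) = -3 + (1/3)*4 = -3 + 4/3 = -5/3)
c(K) = K**3
l = -1/15 (l = 1/(-15) = -1/15 ≈ -0.066667)
T(n) = -4*n**2 (T(n) = (-4*n)*n = -4*n**2)
B = 63958/729 (B = 2 - (-4)*((-5/3)**3)**2 = 2 - (-4)*(-125/27)**2 = 2 - (-4)*15625/729 = 2 - 1*(-62500/729) = 2 + 62500/729 = 63958/729 ≈ 87.734)
B*l = (63958/729)*(-1/15) = -63958/10935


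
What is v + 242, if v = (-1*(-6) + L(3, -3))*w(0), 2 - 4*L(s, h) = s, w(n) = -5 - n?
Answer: 853/4 ≈ 213.25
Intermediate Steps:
L(s, h) = ½ - s/4
v = -115/4 (v = (-1*(-6) + (½ - ¼*3))*(-5 - 1*0) = (6 + (½ - ¾))*(-5 + 0) = (6 - ¼)*(-5) = (23/4)*(-5) = -115/4 ≈ -28.750)
v + 242 = -115/4 + 242 = 853/4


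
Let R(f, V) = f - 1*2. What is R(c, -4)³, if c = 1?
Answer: -1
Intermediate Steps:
R(f, V) = -2 + f (R(f, V) = f - 2 = -2 + f)
R(c, -4)³ = (-2 + 1)³ = (-1)³ = -1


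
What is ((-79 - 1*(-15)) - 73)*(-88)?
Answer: 12056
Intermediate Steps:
((-79 - 1*(-15)) - 73)*(-88) = ((-79 + 15) - 73)*(-88) = (-64 - 73)*(-88) = -137*(-88) = 12056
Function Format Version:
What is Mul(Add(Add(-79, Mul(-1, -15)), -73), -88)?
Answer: 12056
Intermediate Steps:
Mul(Add(Add(-79, Mul(-1, -15)), -73), -88) = Mul(Add(Add(-79, 15), -73), -88) = Mul(Add(-64, -73), -88) = Mul(-137, -88) = 12056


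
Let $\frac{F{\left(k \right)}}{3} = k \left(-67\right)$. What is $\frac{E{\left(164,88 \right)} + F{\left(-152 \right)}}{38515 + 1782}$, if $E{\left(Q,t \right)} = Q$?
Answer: $\frac{30716}{40297} \approx 0.76224$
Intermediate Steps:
$F{\left(k \right)} = - 201 k$ ($F{\left(k \right)} = 3 k \left(-67\right) = 3 \left(- 67 k\right) = - 201 k$)
$\frac{E{\left(164,88 \right)} + F{\left(-152 \right)}}{38515 + 1782} = \frac{164 - -30552}{38515 + 1782} = \frac{164 + 30552}{40297} = 30716 \cdot \frac{1}{40297} = \frac{30716}{40297}$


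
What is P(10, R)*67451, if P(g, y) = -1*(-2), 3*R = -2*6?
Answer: 134902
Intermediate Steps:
R = -4 (R = (-2*6)/3 = (⅓)*(-12) = -4)
P(g, y) = 2
P(10, R)*67451 = 2*67451 = 134902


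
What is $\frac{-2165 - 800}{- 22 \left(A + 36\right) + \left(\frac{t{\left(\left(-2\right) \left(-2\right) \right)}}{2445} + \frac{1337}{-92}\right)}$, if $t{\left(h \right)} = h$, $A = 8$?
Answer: $\frac{666947100}{221010517} \approx 3.0177$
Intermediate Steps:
$\frac{-2165 - 800}{- 22 \left(A + 36\right) + \left(\frac{t{\left(\left(-2\right) \left(-2\right) \right)}}{2445} + \frac{1337}{-92}\right)} = \frac{-2165 - 800}{- 22 \left(8 + 36\right) + \left(\frac{\left(-2\right) \left(-2\right)}{2445} + \frac{1337}{-92}\right)} = - \frac{2965}{\left(-22\right) 44 + \left(4 \cdot \frac{1}{2445} + 1337 \left(- \frac{1}{92}\right)\right)} = - \frac{2965}{-968 + \left(\frac{4}{2445} - \frac{1337}{92}\right)} = - \frac{2965}{-968 - \frac{3268597}{224940}} = - \frac{2965}{- \frac{221010517}{224940}} = \left(-2965\right) \left(- \frac{224940}{221010517}\right) = \frac{666947100}{221010517}$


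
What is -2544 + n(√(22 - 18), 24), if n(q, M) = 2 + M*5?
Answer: -2422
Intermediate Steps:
n(q, M) = 2 + 5*M
-2544 + n(√(22 - 18), 24) = -2544 + (2 + 5*24) = -2544 + (2 + 120) = -2544 + 122 = -2422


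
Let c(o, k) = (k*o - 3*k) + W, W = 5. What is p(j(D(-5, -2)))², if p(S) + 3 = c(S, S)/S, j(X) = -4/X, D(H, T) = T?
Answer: 9/4 ≈ 2.2500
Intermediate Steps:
c(o, k) = 5 - 3*k + k*o (c(o, k) = (k*o - 3*k) + 5 = (-3*k + k*o) + 5 = 5 - 3*k + k*o)
p(S) = -3 + (5 + S² - 3*S)/S (p(S) = -3 + (5 - 3*S + S*S)/S = -3 + (5 - 3*S + S²)/S = -3 + (5 + S² - 3*S)/S)
p(j(D(-5, -2)))² = (-6 - 4/(-2) + 5/((-4/(-2))))² = (-6 - 4*(-½) + 5/((-4*(-½))))² = (-6 + 2 + 5/2)² = (-3/2)² = 9/4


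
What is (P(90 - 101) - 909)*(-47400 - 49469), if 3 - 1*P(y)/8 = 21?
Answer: 102003057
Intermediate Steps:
P(y) = -144 (P(y) = 24 - 8*21 = 24 - 168 = -144)
(P(90 - 101) - 909)*(-47400 - 49469) = (-144 - 909)*(-47400 - 49469) = -1053*(-96869) = 102003057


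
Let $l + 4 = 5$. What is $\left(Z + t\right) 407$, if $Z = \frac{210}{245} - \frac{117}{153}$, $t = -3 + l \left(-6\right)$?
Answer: $- \frac{431420}{119} \approx -3625.4$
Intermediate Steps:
$l = 1$ ($l = -4 + 5 = 1$)
$t = -9$ ($t = -3 + 1 \left(-6\right) = -3 - 6 = -9$)
$Z = \frac{11}{119}$ ($Z = 210 \cdot \frac{1}{245} - \frac{13}{17} = \frac{6}{7} - \frac{13}{17} = \frac{11}{119} \approx 0.092437$)
$\left(Z + t\right) 407 = \left(\frac{11}{119} - 9\right) 407 = \left(- \frac{1060}{119}\right) 407 = - \frac{431420}{119}$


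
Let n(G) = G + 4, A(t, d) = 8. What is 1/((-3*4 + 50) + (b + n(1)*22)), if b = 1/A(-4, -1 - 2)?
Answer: 8/1185 ≈ 0.0067511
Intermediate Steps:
b = ⅛ (b = 1/8 = ⅛ ≈ 0.12500)
n(G) = 4 + G
1/((-3*4 + 50) + (b + n(1)*22)) = 1/((-3*4 + 50) + (⅛ + (4 + 1)*22)) = 1/((-12 + 50) + (⅛ + 5*22)) = 1/(38 + (⅛ + 110)) = 1/(38 + 881/8) = 1/(1185/8) = 8/1185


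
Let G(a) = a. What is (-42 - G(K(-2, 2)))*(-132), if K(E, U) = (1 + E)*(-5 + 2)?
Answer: 5940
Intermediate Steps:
K(E, U) = -3 - 3*E (K(E, U) = (1 + E)*(-3) = -3 - 3*E)
(-42 - G(K(-2, 2)))*(-132) = (-42 - (-3 - 3*(-2)))*(-132) = (-42 - (-3 + 6))*(-132) = (-42 - 1*3)*(-132) = (-42 - 3)*(-132) = -45*(-132) = 5940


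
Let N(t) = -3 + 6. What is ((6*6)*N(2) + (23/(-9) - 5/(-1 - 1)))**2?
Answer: 3775249/324 ≈ 11652.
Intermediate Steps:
N(t) = 3
((6*6)*N(2) + (23/(-9) - 5/(-1 - 1)))**2 = ((6*6)*3 + (23/(-9) - 5/(-1 - 1)))**2 = (36*3 + (23*(-1/9) - 5/(-2)))**2 = (108 + (-23/9 - 5*(-1/2)))**2 = (108 + (-23/9 + 5/2))**2 = (108 - 1/18)**2 = (1943/18)**2 = 3775249/324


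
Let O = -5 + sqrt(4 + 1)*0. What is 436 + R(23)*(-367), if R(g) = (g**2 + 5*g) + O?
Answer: -234077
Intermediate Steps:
O = -5 (O = -5 + sqrt(5)*0 = -5 + 0 = -5)
R(g) = -5 + g**2 + 5*g (R(g) = (g**2 + 5*g) - 5 = -5 + g**2 + 5*g)
436 + R(23)*(-367) = 436 + (-5 + 23**2 + 5*23)*(-367) = 436 + (-5 + 529 + 115)*(-367) = 436 + 639*(-367) = 436 - 234513 = -234077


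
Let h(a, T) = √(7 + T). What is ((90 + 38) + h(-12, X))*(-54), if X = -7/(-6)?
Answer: -6912 - 63*√6 ≈ -7066.3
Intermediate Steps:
X = 7/6 (X = -7*(-⅙) = 7/6 ≈ 1.1667)
((90 + 38) + h(-12, X))*(-54) = ((90 + 38) + √(7 + 7/6))*(-54) = (128 + √(49/6))*(-54) = (128 + 7*√6/6)*(-54) = -6912 - 63*√6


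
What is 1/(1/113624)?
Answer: 113624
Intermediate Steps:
1/(1/113624) = 113624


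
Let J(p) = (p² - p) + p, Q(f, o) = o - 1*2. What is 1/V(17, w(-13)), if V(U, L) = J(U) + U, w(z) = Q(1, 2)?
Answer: 1/306 ≈ 0.0032680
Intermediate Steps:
Q(f, o) = -2 + o (Q(f, o) = o - 2 = -2 + o)
w(z) = 0 (w(z) = -2 + 2 = 0)
J(p) = p²
V(U, L) = U + U² (V(U, L) = U² + U = U + U²)
1/V(17, w(-13)) = 1/(17*(1 + 17)) = 1/(17*18) = 1/306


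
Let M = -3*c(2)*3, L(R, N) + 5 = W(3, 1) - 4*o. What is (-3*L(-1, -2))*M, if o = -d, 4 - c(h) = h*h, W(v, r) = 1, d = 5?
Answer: 0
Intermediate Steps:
c(h) = 4 - h² (c(h) = 4 - h*h = 4 - h²)
o = -5 (o = -1*5 = -5)
L(R, N) = 16 (L(R, N) = -5 + (1 - 4*(-5)) = -5 + (1 + 20) = -5 + 21 = 16)
M = 0 (M = -3*(4 - 1*2²)*3 = -3*(4 - 1*4)*3 = -3*(4 - 4)*3 = -0*3 = -3*0 = 0)
(-3*L(-1, -2))*M = -3*16*0 = -48*0 = 0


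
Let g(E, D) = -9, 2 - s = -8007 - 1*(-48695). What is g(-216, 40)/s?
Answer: 3/13562 ≈ 0.00022121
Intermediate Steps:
s = -40686 (s = 2 - (-8007 - 1*(-48695)) = 2 - (-8007 + 48695) = 2 - 1*40688 = 2 - 40688 = -40686)
g(-216, 40)/s = -9/(-40686) = -9*(-1/40686) = 3/13562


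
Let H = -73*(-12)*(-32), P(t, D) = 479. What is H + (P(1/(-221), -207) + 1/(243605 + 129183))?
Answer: -10271427763/372788 ≈ -27553.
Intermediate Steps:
H = -28032 (H = 876*(-32) = -28032)
H + (P(1/(-221), -207) + 1/(243605 + 129183)) = -28032 + (479 + 1/(243605 + 129183)) = -28032 + (479 + 1/372788) = -28032 + 178565453/372788 = -10271427763/372788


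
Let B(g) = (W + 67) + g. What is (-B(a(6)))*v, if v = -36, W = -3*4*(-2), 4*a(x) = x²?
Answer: 3600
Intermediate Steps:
a(x) = x²/4
W = 24 (W = -12*(-2) = 24)
B(g) = 91 + g (B(g) = (24 + 67) + g = 91 + g)
(-B(a(6)))*v = -(91 + (¼)*6²)*(-36) = -(91 + (¼)*36)*(-36) = -(91 + 9)*(-36) = -1*100*(-36) = -100*(-36) = 3600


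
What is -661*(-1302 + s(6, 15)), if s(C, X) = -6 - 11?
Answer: 871859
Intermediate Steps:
s(C, X) = -17
-661*(-1302 + s(6, 15)) = -661*(-1302 - 17) = -661*(-1319) = 871859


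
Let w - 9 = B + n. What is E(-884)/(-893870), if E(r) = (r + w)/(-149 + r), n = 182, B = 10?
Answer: -683/923367710 ≈ -7.3968e-7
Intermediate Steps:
w = 201 (w = 9 + (10 + 182) = 9 + 192 = 201)
E(r) = (201 + r)/(-149 + r) (E(r) = (r + 201)/(-149 + r) = (201 + r)/(-149 + r))
E(-884)/(-893870) = ((201 - 884)/(-149 - 884))/(-893870) = (-683/(-1033))*(-1/893870) = -1/1033*(-683)*(-1/893870) = (683/1033)*(-1/893870) = -683/923367710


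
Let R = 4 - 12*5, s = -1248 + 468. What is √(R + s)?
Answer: 2*I*√209 ≈ 28.914*I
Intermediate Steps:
s = -780
R = -56 (R = 4 - 60 = -56)
√(R + s) = √(-56 - 780) = √(-836) = 2*I*√209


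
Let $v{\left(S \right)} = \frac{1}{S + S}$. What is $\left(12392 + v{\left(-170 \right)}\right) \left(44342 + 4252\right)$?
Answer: $\frac{102370039863}{170} \approx 6.0218 \cdot 10^{8}$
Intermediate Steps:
$v{\left(S \right)} = \frac{1}{2 S}$
$\left(12392 + v{\left(-170 \right)}\right) \left(44342 + 4252\right) = \left(12392 + \frac{1}{2 \left(-170\right)}\right) \left(44342 + 4252\right) = \left(12392 + \frac{1}{2} \left(- \frac{1}{170}\right)\right) 48594 = \left(12392 - \frac{1}{340}\right) 48594 = \frac{4213279}{340} \cdot 48594 = \frac{102370039863}{170}$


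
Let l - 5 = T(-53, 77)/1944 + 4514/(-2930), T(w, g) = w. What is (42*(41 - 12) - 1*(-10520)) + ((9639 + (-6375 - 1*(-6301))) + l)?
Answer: 60679866427/2847960 ≈ 21306.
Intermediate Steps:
l = 9774547/2847960 (l = 5 + (-53/1944 + 4514/(-2930)) = 5 + (-53*1/1944 + 4514*(-1/2930)) = 5 + (-53/1944 - 2257/1465) = 5 - 4465253/2847960 = 9774547/2847960 ≈ 3.4321)
(42*(41 - 12) - 1*(-10520)) + ((9639 + (-6375 - 1*(-6301))) + l) = (42*(41 - 12) - 1*(-10520)) + ((9639 + (-6375 - 1*(-6301))) + 9774547/2847960) = (42*29 + 10520) + ((9639 + (-6375 + 6301)) + 9774547/2847960) = (1218 + 10520) + ((9639 - 74) + 9774547/2847960) = 11738 + (9565 + 9774547/2847960) = 11738 + 27250511947/2847960 = 60679866427/2847960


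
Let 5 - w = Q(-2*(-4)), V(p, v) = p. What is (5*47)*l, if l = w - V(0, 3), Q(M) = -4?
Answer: 2115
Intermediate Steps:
w = 9 (w = 5 - 1*(-4) = 5 + 4 = 9)
l = 9 (l = 9 - 1*0 = 9 + 0 = 9)
(5*47)*l = (5*47)*9 = 235*9 = 2115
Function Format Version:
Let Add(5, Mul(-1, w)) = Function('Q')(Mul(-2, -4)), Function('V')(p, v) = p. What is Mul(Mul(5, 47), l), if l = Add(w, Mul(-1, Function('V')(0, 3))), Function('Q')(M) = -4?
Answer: 2115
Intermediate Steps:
w = 9 (w = Add(5, Mul(-1, -4)) = Add(5, 4) = 9)
l = 9 (l = Add(9, Mul(-1, 0)) = Add(9, 0) = 9)
Mul(Mul(5, 47), l) = Mul(Mul(5, 47), 9) = Mul(235, 9) = 2115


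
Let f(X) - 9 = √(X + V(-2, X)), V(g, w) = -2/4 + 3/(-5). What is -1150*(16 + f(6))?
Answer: -28750 - 805*√10 ≈ -31296.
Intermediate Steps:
V(g, w) = -11/10 (V(g, w) = -2*¼ + 3*(-⅕) = -½ - ⅗ = -11/10)
f(X) = 9 + √(-11/10 + X) (f(X) = 9 + √(X - 11/10) = 9 + √(-11/10 + X))
-1150*(16 + f(6)) = -1150*(16 + (9 + √(-110 + 100*6)/10)) = -1150*(16 + (9 + √(-110 + 600)/10)) = -1150*(16 + (9 + √490/10)) = -1150*(16 + (9 + (7*√10)/10)) = -1150*(16 + (9 + 7*√10/10)) = -1150*(25 + 7*√10/10) = -28750 - 805*√10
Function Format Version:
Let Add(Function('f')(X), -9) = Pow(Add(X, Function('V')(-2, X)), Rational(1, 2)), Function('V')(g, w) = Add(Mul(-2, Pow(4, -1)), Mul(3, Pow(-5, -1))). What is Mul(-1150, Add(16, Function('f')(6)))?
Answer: Add(-28750, Mul(-805, Pow(10, Rational(1, 2)))) ≈ -31296.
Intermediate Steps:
Function('V')(g, w) = Rational(-11, 10) (Function('V')(g, w) = Add(Mul(-2, Rational(1, 4)), Mul(3, Rational(-1, 5))) = Add(Rational(-1, 2), Rational(-3, 5)) = Rational(-11, 10))
Function('f')(X) = Add(9, Pow(Add(Rational(-11, 10), X), Rational(1, 2))) (Function('f')(X) = Add(9, Pow(Add(X, Rational(-11, 10)), Rational(1, 2))) = Add(9, Pow(Add(Rational(-11, 10), X), Rational(1, 2))))
Mul(-1150, Add(16, Function('f')(6))) = Mul(-1150, Add(16, Add(9, Mul(Rational(1, 10), Pow(Add(-110, Mul(100, 6)), Rational(1, 2)))))) = Mul(-1150, Add(16, Add(9, Mul(Rational(1, 10), Pow(Add(-110, 600), Rational(1, 2)))))) = Mul(-1150, Add(16, Add(9, Mul(Rational(1, 10), Pow(490, Rational(1, 2)))))) = Mul(-1150, Add(16, Add(9, Mul(Rational(1, 10), Mul(7, Pow(10, Rational(1, 2))))))) = Mul(-1150, Add(16, Add(9, Mul(Rational(7, 10), Pow(10, Rational(1, 2)))))) = Mul(-1150, Add(25, Mul(Rational(7, 10), Pow(10, Rational(1, 2))))) = Add(-28750, Mul(-805, Pow(10, Rational(1, 2))))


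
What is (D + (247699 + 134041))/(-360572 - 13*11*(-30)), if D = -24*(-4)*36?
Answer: -192598/178141 ≈ -1.0812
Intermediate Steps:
D = 3456 (D = 96*36 = 3456)
(D + (247699 + 134041))/(-360572 - 13*11*(-30)) = (3456 + (247699 + 134041))/(-360572 - 13*11*(-30)) = (3456 + 381740)/(-360572 - 143*(-30)) = 385196/(-360572 + 4290) = 385196/(-356282) = 385196*(-1/356282) = -192598/178141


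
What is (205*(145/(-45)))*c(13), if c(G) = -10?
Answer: 59450/9 ≈ 6605.6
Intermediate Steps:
(205*(145/(-45)))*c(13) = (205*(145/(-45)))*(-10) = (205*(145*(-1/45)))*(-10) = (205*(-29/9))*(-10) = -5945/9*(-10) = 59450/9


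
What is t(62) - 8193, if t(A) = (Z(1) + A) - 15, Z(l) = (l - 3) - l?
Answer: -8149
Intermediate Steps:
Z(l) = -3 (Z(l) = (-3 + l) - l = -3)
t(A) = -18 + A (t(A) = (-3 + A) - 15 = -18 + A)
t(62) - 8193 = (-18 + 62) - 8193 = 44 - 8193 = -8149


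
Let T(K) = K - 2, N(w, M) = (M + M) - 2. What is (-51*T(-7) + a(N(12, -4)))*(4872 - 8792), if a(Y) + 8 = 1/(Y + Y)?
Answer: -1767724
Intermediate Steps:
N(w, M) = -2 + 2*M (N(w, M) = 2*M - 2 = -2 + 2*M)
a(Y) = -8 + 1/(2*Y) (a(Y) = -8 + 1/(Y + Y) = -8 + 1/(2*Y))
T(K) = -2 + K
(-51*T(-7) + a(N(12, -4)))*(4872 - 8792) = (-51*(-2 - 7) + (-8 + 1/(2*(-2 + 2*(-4)))))*(4872 - 8792) = (-51*(-9) + (-8 + 1/(2*(-2 - 8))))*(-3920) = (459 + (-8 + (½)/(-10)))*(-3920) = (459 + (-8 + (½)*(-⅒)))*(-3920) = (459 + (-8 - 1/20))*(-3920) = (459 - 161/20)*(-3920) = (9019/20)*(-3920) = -1767724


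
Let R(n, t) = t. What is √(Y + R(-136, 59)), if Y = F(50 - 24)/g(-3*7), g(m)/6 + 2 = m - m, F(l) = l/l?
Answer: √2121/6 ≈ 7.6757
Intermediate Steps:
F(l) = 1
g(m) = -12 (g(m) = -12 + 6*(m - m) = -12 + 6*0 = -12 + 0 = -12)
Y = -1/12 (Y = 1/(-12) = 1*(-1/12) = -1/12 ≈ -0.083333)
√(Y + R(-136, 59)) = √(-1/12 + 59) = √(707/12) = √2121/6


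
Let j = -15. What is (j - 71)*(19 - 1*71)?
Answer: 4472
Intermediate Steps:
(j - 71)*(19 - 1*71) = (-15 - 71)*(19 - 1*71) = -86*(19 - 71) = -86*(-52) = 4472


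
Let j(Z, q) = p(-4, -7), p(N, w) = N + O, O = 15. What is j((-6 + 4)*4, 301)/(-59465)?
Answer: -11/59465 ≈ -0.00018498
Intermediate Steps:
p(N, w) = 15 + N (p(N, w) = N + 15 = 15 + N)
j(Z, q) = 11 (j(Z, q) = 15 - 4 = 11)
j((-6 + 4)*4, 301)/(-59465) = 11/(-59465) = 11*(-1/59465) = -11/59465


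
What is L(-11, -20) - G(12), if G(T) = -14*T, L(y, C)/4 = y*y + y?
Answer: 608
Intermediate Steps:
L(y, C) = 4*y + 4*y² (L(y, C) = 4*(y*y + y) = 4*(y² + y) = 4*(y + y²) = 4*y + 4*y²)
L(-11, -20) - G(12) = 4*(-11)*(1 - 11) - (-14)*12 = 4*(-11)*(-10) - 1*(-168) = 440 + 168 = 608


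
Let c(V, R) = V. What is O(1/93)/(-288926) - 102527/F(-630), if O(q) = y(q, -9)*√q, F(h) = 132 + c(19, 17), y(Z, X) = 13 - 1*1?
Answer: -102527/151 - 2*√93/4478353 ≈ -678.99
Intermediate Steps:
y(Z, X) = 12 (y(Z, X) = 13 - 1 = 12)
F(h) = 151 (F(h) = 132 + 19 = 151)
O(q) = 12*√q
O(1/93)/(-288926) - 102527/F(-630) = (12*√(1/93))/(-288926) - 102527/151 = (12*√(1/93))*(-1/288926) - 102527*1/151 = (12*(√93/93))*(-1/288926) - 102527/151 = (4*√93/31)*(-1/288926) - 102527/151 = -2*√93/4478353 - 102527/151 = -102527/151 - 2*√93/4478353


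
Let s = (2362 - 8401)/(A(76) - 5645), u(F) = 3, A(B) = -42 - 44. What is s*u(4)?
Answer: 1647/521 ≈ 3.1612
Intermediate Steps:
A(B) = -86
s = 549/521 (s = (2362 - 8401)/(-86 - 5645) = -6039/(-5731) = -6039*(-1/5731) = 549/521 ≈ 1.0537)
s*u(4) = (549/521)*3 = 1647/521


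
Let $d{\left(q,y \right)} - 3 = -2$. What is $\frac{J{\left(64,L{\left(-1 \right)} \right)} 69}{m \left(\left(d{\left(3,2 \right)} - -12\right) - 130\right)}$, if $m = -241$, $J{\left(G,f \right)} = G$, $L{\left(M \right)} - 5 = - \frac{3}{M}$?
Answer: $\frac{1472}{9399} \approx 0.15661$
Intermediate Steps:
$L{\left(M \right)} = 5 - \frac{3}{M}$
$d{\left(q,y \right)} = 1$ ($d{\left(q,y \right)} = 3 - 2 = 1$)
$\frac{J{\left(64,L{\left(-1 \right)} \right)} 69}{m \left(\left(d{\left(3,2 \right)} - -12\right) - 130\right)} = \frac{64 \cdot 69}{\left(-241\right) \left(\left(1 - -12\right) - 130\right)} = \frac{4416}{\left(-241\right) \left(\left(1 + 12\right) - 130\right)} = \frac{4416}{\left(-241\right) \left(13 - 130\right)} = \frac{4416}{\left(-241\right) \left(-117\right)} = \frac{4416}{28197} = 4416 \cdot \frac{1}{28197} = \frac{1472}{9399}$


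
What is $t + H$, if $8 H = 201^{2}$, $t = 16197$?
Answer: $\frac{169977}{8} \approx 21247.0$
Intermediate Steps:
$H = \frac{40401}{8}$ ($H = \frac{201^{2}}{8} = \frac{1}{8} \cdot 40401 = \frac{40401}{8} \approx 5050.1$)
$t + H = 16197 + \frac{40401}{8} = \frac{169977}{8}$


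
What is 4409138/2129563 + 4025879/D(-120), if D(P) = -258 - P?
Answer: -8572754499833/293879694 ≈ -29171.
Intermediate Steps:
4409138/2129563 + 4025879/D(-120) = 4409138/2129563 + 4025879/(-258 - 1*(-120)) = 4409138*(1/2129563) + 4025879/(-258 + 120) = 4409138/2129563 + 4025879/(-138) = 4409138/2129563 + 4025879*(-1/138) = 4409138/2129563 - 4025879/138 = -8572754499833/293879694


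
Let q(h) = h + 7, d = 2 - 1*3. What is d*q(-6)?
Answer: -1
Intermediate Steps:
d = -1 (d = 2 - 3 = -1)
q(h) = 7 + h
d*q(-6) = -(7 - 6) = -1*1 = -1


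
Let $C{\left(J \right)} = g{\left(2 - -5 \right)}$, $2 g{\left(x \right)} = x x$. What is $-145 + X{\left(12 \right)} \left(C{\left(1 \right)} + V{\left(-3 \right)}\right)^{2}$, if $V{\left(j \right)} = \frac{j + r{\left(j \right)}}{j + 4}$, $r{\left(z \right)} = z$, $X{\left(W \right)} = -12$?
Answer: $-4252$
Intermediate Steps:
$g{\left(x \right)} = \frac{x^{2}}{2}$ ($g{\left(x \right)} = \frac{x x}{2} = \frac{x^{2}}{2}$)
$V{\left(j \right)} = \frac{2 j}{4 + j}$ ($V{\left(j \right)} = \frac{j + j}{j + 4} = \frac{2 j}{4 + j}$)
$C{\left(J \right)} = \frac{49}{2}$ ($C{\left(J \right)} = \frac{\left(2 - -5\right)^{2}}{2} = \frac{\left(2 + 5\right)^{2}}{2} = \frac{7^{2}}{2} = \frac{1}{2} \cdot 49 = \frac{49}{2}$)
$-145 + X{\left(12 \right)} \left(C{\left(1 \right)} + V{\left(-3 \right)}\right)^{2} = -145 - 12 \left(\frac{49}{2} + 2 \left(-3\right) \frac{1}{4 - 3}\right)^{2} = -145 - 12 \left(\frac{49}{2} + 2 \left(-3\right) 1^{-1}\right)^{2} = -145 - 12 \left(\frac{49}{2} + 2 \left(-3\right) 1\right)^{2} = -145 - 12 \left(\frac{49}{2} - 6\right)^{2} = -145 - 12 \left(\frac{37}{2}\right)^{2} = -145 - 4107 = -4252$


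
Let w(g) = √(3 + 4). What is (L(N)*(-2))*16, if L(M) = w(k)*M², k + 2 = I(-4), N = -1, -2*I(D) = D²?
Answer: -32*√7 ≈ -84.664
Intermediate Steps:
I(D) = -D²/2
k = -10 (k = -2 - ½*(-4)² = -2 - ½*16 = -2 - 8 = -10)
w(g) = √7
L(M) = √7*M²
(L(N)*(-2))*16 = ((√7*(-1)²)*(-2))*16 = ((√7*1)*(-2))*16 = (√7*(-2))*16 = -2*√7*16 = -32*√7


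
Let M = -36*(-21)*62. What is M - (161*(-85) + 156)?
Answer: 60401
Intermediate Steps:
M = 46872 (M = 756*62 = 46872)
M - (161*(-85) + 156) = 46872 - (161*(-85) + 156) = 46872 - (-13685 + 156) = 46872 - 1*(-13529) = 46872 + 13529 = 60401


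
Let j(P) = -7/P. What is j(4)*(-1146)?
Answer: 4011/2 ≈ 2005.5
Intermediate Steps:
j(4)*(-1146) = -7/4*(-1146) = 4011/2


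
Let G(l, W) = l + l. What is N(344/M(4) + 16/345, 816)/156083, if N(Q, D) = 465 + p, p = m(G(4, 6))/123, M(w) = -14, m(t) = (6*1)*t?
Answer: 19081/6399403 ≈ 0.0029817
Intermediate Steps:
G(l, W) = 2*l
m(t) = 6*t
p = 16/41 (p = (6*(2*4))/123 = (6*8)*(1/123) = 48*(1/123) = 16/41 ≈ 0.39024)
N(Q, D) = 19081/41 (N(Q, D) = 465 + 16/41 = 19081/41)
N(344/M(4) + 16/345, 816)/156083 = (19081/41)/156083 = (19081/41)*(1/156083) = 19081/6399403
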